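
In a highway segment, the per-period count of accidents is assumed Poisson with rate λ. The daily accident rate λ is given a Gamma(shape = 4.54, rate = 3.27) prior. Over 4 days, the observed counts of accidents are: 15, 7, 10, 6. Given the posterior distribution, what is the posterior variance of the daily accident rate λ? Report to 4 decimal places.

0.8049

With a Gamma(shape α, rate β) prior, the Poisson likelihood is conjugate: the posterior is Gamma(α + ΣXᵢ, β + n).
Sum of counts S = 38 over n = 4 days.
Posterior: Gamma(α+S, β+n) = Gamma(4.54+38, 3.27+4) = Gamma(42.54, 7.27).
Var = α/β² = 42.54/7.27² = 0.8049.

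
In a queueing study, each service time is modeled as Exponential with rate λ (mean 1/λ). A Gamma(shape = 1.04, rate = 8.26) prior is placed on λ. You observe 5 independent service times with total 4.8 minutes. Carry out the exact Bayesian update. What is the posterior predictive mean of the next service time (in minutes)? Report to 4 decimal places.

2.5913

With a Gamma(shape α, rate β) prior on the exponential rate λ, the posterior after n observations with total T = Σxᵢ is Gamma(α+n, β+T).
Posterior: Gamma(1.04+5, 8.26+4.8) = Gamma(6.04, 13.06).
The predictive distribution for the next observation is Lomax; its mean is β/(α−1) = 13.06/5.04 = 2.5913.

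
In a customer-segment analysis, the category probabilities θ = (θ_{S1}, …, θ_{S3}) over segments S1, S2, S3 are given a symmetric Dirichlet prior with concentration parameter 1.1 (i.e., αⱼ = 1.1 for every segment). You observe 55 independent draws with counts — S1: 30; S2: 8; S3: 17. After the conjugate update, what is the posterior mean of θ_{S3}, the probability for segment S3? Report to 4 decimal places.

The Dirichlet prior is conjugate to the Multinomial likelihood: each posterior αⱼ = prior αⱼ + observed count nⱼ.
Posterior concentration: (31.1, 9.1, 18.1), total = 58.3.
E[θ_{S3}|data] = α_{S3}/Σα = 18.1/58.3 = 0.3105.

0.3105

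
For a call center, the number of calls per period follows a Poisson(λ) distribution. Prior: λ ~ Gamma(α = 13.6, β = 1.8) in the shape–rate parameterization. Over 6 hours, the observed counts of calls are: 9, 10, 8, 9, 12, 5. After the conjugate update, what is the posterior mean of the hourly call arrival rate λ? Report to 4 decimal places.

With a Gamma(shape α, rate β) prior, the Poisson likelihood is conjugate: the posterior is Gamma(α + ΣXᵢ, β + n).
Sum of counts S = 53 over n = 6 hours.
Posterior: Gamma(α+S, β+n) = Gamma(13.6+53, 1.8+6) = Gamma(66.6, 7.8).
Posterior mean = α/β = 66.6/7.8 = 8.5385.

8.5385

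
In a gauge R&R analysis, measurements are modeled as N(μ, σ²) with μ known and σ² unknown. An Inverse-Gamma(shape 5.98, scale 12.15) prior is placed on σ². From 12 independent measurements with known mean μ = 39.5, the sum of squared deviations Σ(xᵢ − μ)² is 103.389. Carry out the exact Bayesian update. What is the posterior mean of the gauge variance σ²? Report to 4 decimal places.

With known mean μ and an Inverse-Gamma(α, β) prior on σ², the Normal likelihood is conjugate: posterior is Inv-Gamma(α + n/2, β + Σ(xᵢ−μ)²/2).
Posterior: Inv-Gamma(5.98 + 12/2, 12.15 + 103.389/2) = Inv-Gamma(11.98, 63.8445).
E[σ²|data] = β/(α−1) = 63.8445/10.98 = 5.8146.

5.8146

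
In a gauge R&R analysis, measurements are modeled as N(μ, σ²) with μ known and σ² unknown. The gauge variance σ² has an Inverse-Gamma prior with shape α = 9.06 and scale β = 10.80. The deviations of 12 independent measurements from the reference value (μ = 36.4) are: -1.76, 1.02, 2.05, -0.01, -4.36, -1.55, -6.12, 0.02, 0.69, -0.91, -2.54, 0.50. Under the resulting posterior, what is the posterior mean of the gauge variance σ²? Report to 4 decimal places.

With known mean μ and an Inverse-Gamma(α, β) prior on σ², the Normal likelihood is conjugate: posterior is Inv-Gamma(α + n/2, β + Σ(xᵢ−μ)²/2).
Σ(xᵢ−μ)² = (-1.76)² + (1.02)² + (2.05)² + (-0.01)² + (-4.36)² + (-1.55)² + (-6.12)² + (0.02)² + (0.69)² + (-0.91)² + (-2.54)² + (0.50)² = 75.2133.
Posterior: Inv-Gamma(9.06 + 12/2, 10.80 + 75.2133/2) = Inv-Gamma(15.06, 48.40665).
E[σ²|data] = β/(α−1) = 48.40665/14.06 = 3.4429.

3.4429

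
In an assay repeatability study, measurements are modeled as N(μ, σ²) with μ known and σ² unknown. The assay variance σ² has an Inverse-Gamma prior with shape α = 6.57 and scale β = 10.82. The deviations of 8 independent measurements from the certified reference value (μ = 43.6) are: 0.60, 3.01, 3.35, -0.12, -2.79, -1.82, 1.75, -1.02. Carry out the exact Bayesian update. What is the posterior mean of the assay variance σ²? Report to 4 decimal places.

3.0040

With known mean μ and an Inverse-Gamma(α, β) prior on σ², the Normal likelihood is conjugate: posterior is Inv-Gamma(α + n/2, β + Σ(xᵢ−μ)²/2).
Σ(xᵢ−μ)² = (0.60)² + (3.01)² + (3.35)² + (-0.12)² + (-2.79)² + (-1.82)² + (1.75)² + (-1.02)² = 35.8564.
Posterior: Inv-Gamma(6.57 + 8/2, 10.82 + 35.8564/2) = Inv-Gamma(10.57, 28.74820).
E[σ²|data] = β/(α−1) = 28.74820/9.57 = 3.0040.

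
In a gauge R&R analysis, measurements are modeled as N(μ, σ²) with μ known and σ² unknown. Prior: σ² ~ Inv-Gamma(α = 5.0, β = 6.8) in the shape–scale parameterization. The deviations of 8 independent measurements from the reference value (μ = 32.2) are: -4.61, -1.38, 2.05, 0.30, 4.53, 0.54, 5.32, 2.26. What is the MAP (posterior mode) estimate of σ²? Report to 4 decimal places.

4.7636

With known mean μ and an Inverse-Gamma(α, β) prior on σ², the Normal likelihood is conjugate: posterior is Inv-Gamma(α + n/2, β + Σ(xᵢ−μ)²/2).
Σ(xᵢ−μ)² = (-4.61)² + (-1.38)² + (2.05)² + (0.30)² + (4.53)² + (0.54)² + (5.32)² + (2.26)² = 81.6715.
Posterior: Inv-Gamma(5.0 + 8/2, 6.8 + 81.6715/2) = Inv-Gamma(9.00, 47.63575).
Mode = β/(α+1) = 47.63575/10.00 = 4.7636.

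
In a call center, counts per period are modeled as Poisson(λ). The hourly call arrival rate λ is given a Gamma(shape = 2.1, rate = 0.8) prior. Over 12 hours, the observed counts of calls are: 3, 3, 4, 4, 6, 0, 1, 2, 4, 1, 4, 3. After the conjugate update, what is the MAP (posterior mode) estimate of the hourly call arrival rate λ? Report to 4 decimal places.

2.8203

With a Gamma(shape α, rate β) prior, the Poisson likelihood is conjugate: the posterior is Gamma(α + ΣXᵢ, β + n).
Sum of counts S = 35 over n = 12 hours.
Posterior: Gamma(α+S, β+n) = Gamma(2.1+35, 0.8+12) = Gamma(37.1, 12.8).
Mode of Gamma(α,β) for α≥1 is (α−1)/β = 36.1/12.8 = 2.8203.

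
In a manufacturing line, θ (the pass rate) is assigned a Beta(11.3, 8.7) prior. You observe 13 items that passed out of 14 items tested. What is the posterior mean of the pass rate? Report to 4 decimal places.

The Beta prior is conjugate to a Binomial/Bernoulli likelihood; the update adds successes to α and failures to β.
Posterior: Beta(α+k, β+n−k) = Beta(11.3+13, 8.7+1) = Beta(24.3, 9.7).
Posterior mean = α/(α+β) = 24.3/34.0 = 0.7147.

0.7147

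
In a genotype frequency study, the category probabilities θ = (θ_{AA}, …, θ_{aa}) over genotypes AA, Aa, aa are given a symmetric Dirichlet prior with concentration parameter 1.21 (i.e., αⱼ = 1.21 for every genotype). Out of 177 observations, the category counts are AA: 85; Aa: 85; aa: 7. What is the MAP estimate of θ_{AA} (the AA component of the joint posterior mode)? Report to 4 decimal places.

0.4797

The Dirichlet prior is conjugate to the Multinomial likelihood: each posterior αⱼ = prior αⱼ + observed count nⱼ.
Posterior concentration: (86.21, 86.21, 8.21), total = 180.63.
Joint mode component: (α_{AA}−1)/(Σα−K) = 85.21/177.63 = 0.4797.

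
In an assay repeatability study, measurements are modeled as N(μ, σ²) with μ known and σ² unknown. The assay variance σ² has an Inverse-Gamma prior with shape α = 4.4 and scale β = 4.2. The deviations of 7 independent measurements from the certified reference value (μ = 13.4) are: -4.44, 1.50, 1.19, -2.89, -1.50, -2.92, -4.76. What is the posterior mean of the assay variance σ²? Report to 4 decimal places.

With known mean μ and an Inverse-Gamma(α, β) prior on σ², the Normal likelihood is conjugate: posterior is Inv-Gamma(α + n/2, β + Σ(xᵢ−μ)²/2).
Σ(xᵢ−μ)² = (-4.44)² + (1.50)² + (1.19)² + (-2.89)² + (-1.50)² + (-2.92)² + (-4.76)² = 65.1658.
Posterior: Inv-Gamma(4.4 + 7/2, 4.2 + 65.1658/2) = Inv-Gamma(7.90, 36.78290).
E[σ²|data] = β/(α−1) = 36.78290/6.90 = 5.3309.

5.3309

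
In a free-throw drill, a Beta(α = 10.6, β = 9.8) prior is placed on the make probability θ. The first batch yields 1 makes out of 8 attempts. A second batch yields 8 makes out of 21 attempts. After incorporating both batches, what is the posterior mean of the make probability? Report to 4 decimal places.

The Beta prior is conjugate to a Binomial/Bernoulli likelihood; the update adds successes to α and failures to β.
After batch 1: Beta(10.6+1, 9.8+7) = Beta(11.6, 16.8).
After batch 2: Beta(11.6+8, 16.8+13) = Beta(19.6, 29.8).
Posterior mean = α/(α+β) = 19.6/49.4 = 0.3968.

0.3968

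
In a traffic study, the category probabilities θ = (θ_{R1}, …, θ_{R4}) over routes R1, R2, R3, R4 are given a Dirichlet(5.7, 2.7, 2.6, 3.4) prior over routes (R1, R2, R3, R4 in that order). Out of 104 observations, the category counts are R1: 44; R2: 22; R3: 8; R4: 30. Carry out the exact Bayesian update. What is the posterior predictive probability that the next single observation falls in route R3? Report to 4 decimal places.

The Dirichlet prior is conjugate to the Multinomial likelihood: each posterior αⱼ = prior αⱼ + observed count nⱼ.
Posterior concentration: (49.7, 24.7, 10.6, 33.4), total = 118.4.
P(next = R3 | data) = α_{R3}/Σα = 0.0895.

0.0895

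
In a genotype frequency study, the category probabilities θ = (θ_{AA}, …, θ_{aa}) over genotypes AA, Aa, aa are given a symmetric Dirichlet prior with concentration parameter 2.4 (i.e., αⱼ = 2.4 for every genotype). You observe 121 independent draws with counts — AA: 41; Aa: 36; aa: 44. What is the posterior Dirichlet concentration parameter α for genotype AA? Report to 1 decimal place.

The Dirichlet prior is conjugate to the Multinomial likelihood: each posterior αⱼ = prior αⱼ + observed count nⱼ.
Posterior concentration: (43.4, 38.4, 46.4), total = 128.2.
α_{AA} = 2.4 + 41 = 43.4.

43.4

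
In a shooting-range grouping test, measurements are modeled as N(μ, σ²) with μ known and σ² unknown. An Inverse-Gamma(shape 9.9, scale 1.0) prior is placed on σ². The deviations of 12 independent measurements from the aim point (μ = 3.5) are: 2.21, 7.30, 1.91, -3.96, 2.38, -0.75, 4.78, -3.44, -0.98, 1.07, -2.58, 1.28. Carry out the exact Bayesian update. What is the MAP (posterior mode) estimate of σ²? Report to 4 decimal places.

With known mean μ and an Inverse-Gamma(α, β) prior on σ², the Normal likelihood is conjugate: posterior is Inv-Gamma(α + n/2, β + Σ(xᵢ−μ)²/2).
Σ(xᵢ−μ)² = (2.21)² + (7.30)² + (1.91)² + (-3.96)² + (2.38)² + (-0.75)² + (4.78)² + (-3.44)² + (-0.98)² + (1.07)² + (-2.58)² + (1.28)² = 128.8128.
Posterior: Inv-Gamma(9.9 + 12/2, 1.0 + 128.8128/2) = Inv-Gamma(15.90, 65.40640).
Mode = β/(α+1) = 65.40640/16.90 = 3.8702.

3.8702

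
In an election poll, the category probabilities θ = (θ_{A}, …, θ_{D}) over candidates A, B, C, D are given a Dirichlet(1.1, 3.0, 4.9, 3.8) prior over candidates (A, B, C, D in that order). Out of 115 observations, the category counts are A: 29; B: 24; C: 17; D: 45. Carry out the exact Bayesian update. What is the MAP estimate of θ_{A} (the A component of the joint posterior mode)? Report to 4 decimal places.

0.2351

The Dirichlet prior is conjugate to the Multinomial likelihood: each posterior αⱼ = prior αⱼ + observed count nⱼ.
Posterior concentration: (30.1, 27.0, 21.9, 48.8), total = 127.8.
Joint mode component: (α_{A}−1)/(Σα−K) = 29.1/123.8 = 0.2351.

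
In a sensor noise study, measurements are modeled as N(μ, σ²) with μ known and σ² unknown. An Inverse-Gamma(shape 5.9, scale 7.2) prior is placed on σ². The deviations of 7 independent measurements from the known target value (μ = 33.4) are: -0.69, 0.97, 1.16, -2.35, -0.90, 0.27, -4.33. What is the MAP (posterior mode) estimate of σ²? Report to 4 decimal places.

2.0345

With known mean μ and an Inverse-Gamma(α, β) prior on σ², the Normal likelihood is conjugate: posterior is Inv-Gamma(α + n/2, β + Σ(xᵢ−μ)²/2).
Σ(xᵢ−μ)² = (-0.69)² + (0.97)² + (1.16)² + (-2.35)² + (-0.90)² + (0.27)² + (-4.33)² = 27.9169.
Posterior: Inv-Gamma(5.9 + 7/2, 7.2 + 27.9169/2) = Inv-Gamma(9.40, 21.15845).
Mode = β/(α+1) = 21.15845/10.40 = 2.0345.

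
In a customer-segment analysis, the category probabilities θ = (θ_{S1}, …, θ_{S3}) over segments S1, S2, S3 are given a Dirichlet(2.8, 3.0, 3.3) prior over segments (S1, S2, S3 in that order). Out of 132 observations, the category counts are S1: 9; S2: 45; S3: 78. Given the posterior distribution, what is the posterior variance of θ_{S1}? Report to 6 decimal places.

0.000539

The Dirichlet prior is conjugate to the Multinomial likelihood: each posterior αⱼ = prior αⱼ + observed count nⱼ.
Posterior concentration: (11.8, 48.0, 81.3), total = 141.1.
Var[θ_j] = α_j(Σα−α_j)/((Σα)²(Σα+1)) = 11.8·129.3/(141.1²·142.1) = 0.000539.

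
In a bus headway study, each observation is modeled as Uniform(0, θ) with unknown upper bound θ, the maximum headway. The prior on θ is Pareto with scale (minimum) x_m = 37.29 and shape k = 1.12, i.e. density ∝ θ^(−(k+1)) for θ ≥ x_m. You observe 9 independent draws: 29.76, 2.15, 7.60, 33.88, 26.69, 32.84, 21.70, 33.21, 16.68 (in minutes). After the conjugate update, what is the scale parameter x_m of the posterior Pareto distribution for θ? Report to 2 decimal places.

A Pareto(scale x_m, shape k) prior on the upper bound θ of Uniform(0, θ) is conjugate: posterior is Pareto(max(x_m, max xᵢ), k + n).
Sample maximum = 33.88; prior scale x_m = 37.29 → posterior scale = max = 37.29.
Posterior shape = 1.12 + 9 = 10.12.
Posterior scale x_m = 37.29.

37.29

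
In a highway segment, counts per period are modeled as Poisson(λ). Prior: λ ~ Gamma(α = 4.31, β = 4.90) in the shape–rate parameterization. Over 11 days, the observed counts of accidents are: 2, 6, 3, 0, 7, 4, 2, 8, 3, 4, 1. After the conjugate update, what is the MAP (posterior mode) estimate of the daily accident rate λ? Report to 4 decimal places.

With a Gamma(shape α, rate β) prior, the Poisson likelihood is conjugate: the posterior is Gamma(α + ΣXᵢ, β + n).
Sum of counts S = 40 over n = 11 days.
Posterior: Gamma(α+S, β+n) = Gamma(4.31+40, 4.90+11) = Gamma(44.31, 15.90).
Mode of Gamma(α,β) for α≥1 is (α−1)/β = 43.31/15.90 = 2.7239.

2.7239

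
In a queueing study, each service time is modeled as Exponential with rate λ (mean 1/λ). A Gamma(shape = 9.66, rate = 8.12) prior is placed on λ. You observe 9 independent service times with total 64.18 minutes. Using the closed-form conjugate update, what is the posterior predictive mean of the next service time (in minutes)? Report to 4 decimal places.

With a Gamma(shape α, rate β) prior on the exponential rate λ, the posterior after n observations with total T = Σxᵢ is Gamma(α+n, β+T).
Posterior: Gamma(9.66+9, 8.12+64.18) = Gamma(18.66, 72.30).
The predictive distribution for the next observation is Lomax; its mean is β/(α−1) = 72.30/17.66 = 4.0940.

4.0940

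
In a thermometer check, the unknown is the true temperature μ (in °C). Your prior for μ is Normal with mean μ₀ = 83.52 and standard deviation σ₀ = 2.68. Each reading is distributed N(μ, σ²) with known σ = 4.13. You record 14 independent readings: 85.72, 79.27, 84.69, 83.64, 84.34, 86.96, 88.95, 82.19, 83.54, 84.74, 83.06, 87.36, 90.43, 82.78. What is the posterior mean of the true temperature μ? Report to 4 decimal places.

For Normal data with known variance σ², a Normal(μ₀, σ₀²) prior on μ is conjugate. Posterior precision = 1/σ₀² + n/σ²; posterior mean is the precision-weighted average of μ₀ and x̄.
Σxᵢ = 85.72 + 79.27 + 84.69 + 83.64 + 84.34 + 86.96 + 88.95 + 82.19 + 83.54 + 84.74 + 83.06 + 87.36 + 90.43 + 82.78 = 1187.67, so n·x̄ = 1187.67.
σ₀² = 2.68² = 7.1824, σ² = 4.13² = 17.0569; σ² + n·σ₀² = 17.0569 + 14·7.1824 = 117.6105.
Posterior mean = (μ₀/σ₀² + n·x̄/σ²)/(1/σ₀² + n/σ²) = (σ²·μ₀ + σ₀²·n·x̄)/(σ² + n·σ₀²) = (17.0569·83.52 + 7.1824·1187.67)/117.6105 = 9954.913296/117.6105 = 84.6431.

84.6431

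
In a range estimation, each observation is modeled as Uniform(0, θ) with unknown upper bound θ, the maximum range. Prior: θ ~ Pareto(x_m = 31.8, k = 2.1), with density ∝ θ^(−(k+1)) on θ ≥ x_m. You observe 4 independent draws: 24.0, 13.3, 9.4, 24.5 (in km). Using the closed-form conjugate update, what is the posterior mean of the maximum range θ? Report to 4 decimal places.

A Pareto(scale x_m, shape k) prior on the upper bound θ of Uniform(0, θ) is conjugate: posterior is Pareto(max(x_m, max xᵢ), k + n).
Sample maximum = 24.5; prior scale x_m = 31.8 → posterior scale = max = 31.8.
Posterior shape = 2.1 + 4 = 6.1.
E[θ|data] = k·x_m/(k−1) = 6.1·31.8/5.1 = 38.0353.

38.0353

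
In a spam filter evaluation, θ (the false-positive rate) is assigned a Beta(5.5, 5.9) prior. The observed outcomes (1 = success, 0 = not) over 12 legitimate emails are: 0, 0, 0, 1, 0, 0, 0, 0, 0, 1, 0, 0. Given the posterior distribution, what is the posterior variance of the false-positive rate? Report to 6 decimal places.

The Beta prior is conjugate to a Binomial/Bernoulli likelihood; the update adds successes to α and failures to β.
Posterior: Beta(α+k, β+n−k) = Beta(5.5+2, 5.9+10) = Beta(7.5, 15.9).
Var = αβ/((α+β)²(α+β+1)) = 7.5·15.9/(23.4²·24.4) = 0.008926.

0.008926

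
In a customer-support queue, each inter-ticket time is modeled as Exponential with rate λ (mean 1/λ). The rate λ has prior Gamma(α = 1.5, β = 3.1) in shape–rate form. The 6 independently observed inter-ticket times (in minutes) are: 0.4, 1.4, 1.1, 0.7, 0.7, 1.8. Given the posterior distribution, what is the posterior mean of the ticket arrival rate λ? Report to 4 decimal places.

With a Gamma(shape α, rate β) prior on the exponential rate λ, the posterior after n observations with total T = Σxᵢ is Gamma(α+n, β+T).
Sum of observations T = 6.1 minutes; n = 6.
Posterior: Gamma(1.5+6, 3.1+6.1) = Gamma(7.5, 9.2).
Posterior mean of λ = α/β = 7.5/9.2 = 0.8152.

0.8152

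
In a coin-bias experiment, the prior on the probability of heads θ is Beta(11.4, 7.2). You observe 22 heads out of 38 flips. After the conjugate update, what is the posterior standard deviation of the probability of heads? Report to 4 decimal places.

The Beta prior is conjugate to a Binomial/Bernoulli likelihood; the update adds successes to α and failures to β.
Posterior: Beta(α+k, β+n−k) = Beta(11.4+22, 7.2+16) = Beta(33.4, 23.2).
Var = αβ/((α+β)²(α+β+1)) = 33.4·23.2/(56.6²·57.6) = 0.00419932; SD = √0.00419932 = 0.0648.

0.0648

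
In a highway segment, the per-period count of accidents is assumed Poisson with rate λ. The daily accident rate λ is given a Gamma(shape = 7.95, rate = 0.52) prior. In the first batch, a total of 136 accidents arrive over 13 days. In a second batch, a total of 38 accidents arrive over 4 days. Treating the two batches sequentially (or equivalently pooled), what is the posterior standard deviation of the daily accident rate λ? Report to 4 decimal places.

0.7699

With a Gamma(shape α, rate β) prior, the Poisson likelihood is conjugate: the posterior is Gamma(α + ΣXᵢ, β + n).
After batch 1: Gamma(α+S, β+n) = Gamma(7.95+136, 0.52+13) = Gamma(143.95, 13.52).
After batch 2: Gamma(α+S, β+n) = Gamma(143.95+38, 13.52+4) = Gamma(181.95, 17.52).
SD = √α/β = √181.95/17.52 = 0.7699.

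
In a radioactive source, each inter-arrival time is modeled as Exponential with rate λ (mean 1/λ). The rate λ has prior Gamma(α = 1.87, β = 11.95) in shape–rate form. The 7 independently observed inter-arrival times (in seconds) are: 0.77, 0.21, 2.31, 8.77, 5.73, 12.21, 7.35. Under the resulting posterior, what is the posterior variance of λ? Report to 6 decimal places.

With a Gamma(shape α, rate β) prior on the exponential rate λ, the posterior after n observations with total T = Σxᵢ is Gamma(α+n, β+T).
Sum of observations T = 37.35 seconds; n = 7.
Posterior: Gamma(1.87+7, 11.95+37.35) = Gamma(8.87, 49.30).
Var = α/β² = 0.003649.

0.003649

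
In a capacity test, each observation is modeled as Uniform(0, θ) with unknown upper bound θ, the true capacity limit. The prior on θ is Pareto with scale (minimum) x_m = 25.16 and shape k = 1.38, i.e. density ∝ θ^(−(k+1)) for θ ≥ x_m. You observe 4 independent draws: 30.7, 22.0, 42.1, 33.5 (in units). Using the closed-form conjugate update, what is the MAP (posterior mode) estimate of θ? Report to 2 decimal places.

42.10

A Pareto(scale x_m, shape k) prior on the upper bound θ of Uniform(0, θ) is conjugate: posterior is Pareto(max(x_m, max xᵢ), k + n).
Sample maximum = 42.1; prior scale x_m = 25.16 → posterior scale = max = 42.10.
Posterior shape = 1.38 + 4 = 5.38.
The Pareto density is decreasing on [x_m, ∞), so the mode is x_m = 42.10.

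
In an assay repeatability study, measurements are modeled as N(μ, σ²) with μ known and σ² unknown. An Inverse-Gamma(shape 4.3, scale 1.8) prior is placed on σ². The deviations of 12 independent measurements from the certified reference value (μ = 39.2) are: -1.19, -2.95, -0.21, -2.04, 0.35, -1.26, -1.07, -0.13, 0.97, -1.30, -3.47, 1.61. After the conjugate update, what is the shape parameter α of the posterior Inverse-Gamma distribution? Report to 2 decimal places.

10.30

With known mean μ and an Inverse-Gamma(α, β) prior on σ², the Normal likelihood is conjugate: posterior is Inv-Gamma(α + n/2, β + Σ(xᵢ−μ)²/2).
Σ(xᵢ−μ)² = (-1.19)² + (-2.95)² + (-0.21)² + (-2.04)² + (0.35)² + (-1.26)² + (-1.07)² + (-0.13)² + (0.97)² + (-1.30)² + (-3.47)² + (1.61)² = 34.4601.
Posterior: Inv-Gamma(4.3 + 12/2, 1.8 + 34.4601/2) = Inv-Gamma(10.30, 19.03005).
Posterior α = 10.30.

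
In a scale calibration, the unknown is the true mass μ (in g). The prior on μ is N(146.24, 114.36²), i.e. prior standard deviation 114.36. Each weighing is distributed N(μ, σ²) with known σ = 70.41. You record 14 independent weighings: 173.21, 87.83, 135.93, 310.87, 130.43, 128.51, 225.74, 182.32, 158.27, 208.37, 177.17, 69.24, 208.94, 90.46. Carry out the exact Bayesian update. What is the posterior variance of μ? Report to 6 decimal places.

For Normal data with known variance σ², a Normal(μ₀, σ₀²) prior on μ is conjugate. Posterior precision = 1/σ₀² + n/σ²; posterior mean is the precision-weighted average of μ₀ and x̄.
σ₀² = 114.36² = 13078.2096, σ² = 70.41² = 4957.5681; σ² + n·σ₀² = 4957.5681 + 14·13078.2096 = 188052.5025.
Posterior precision = 1/σ₀² + n/σ² = 1/13078.2096 + 14/4957.5681 = (σ² + n·σ₀²)/(σ₀²σ²) = 188052.5025/(13078.2096·4957.5681); posterior variance σₙ² = σ₀²σ²/(σ² + n·σ₀²) = 13078.2096·4957.5681/188052.5025 = 344.776665.

344.776665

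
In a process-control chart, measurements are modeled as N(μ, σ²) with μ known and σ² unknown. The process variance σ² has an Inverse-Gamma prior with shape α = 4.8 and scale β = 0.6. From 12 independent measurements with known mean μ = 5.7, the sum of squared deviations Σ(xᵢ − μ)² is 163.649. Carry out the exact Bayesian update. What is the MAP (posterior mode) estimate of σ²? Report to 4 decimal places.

With known mean μ and an Inverse-Gamma(α, β) prior on σ², the Normal likelihood is conjugate: posterior is Inv-Gamma(α + n/2, β + Σ(xᵢ−μ)²/2).
Posterior: Inv-Gamma(4.8 + 12/2, 0.6 + 163.649/2) = Inv-Gamma(10.80, 82.4245).
Mode = β/(α+1) = 82.4245/11.80 = 6.9851.

6.9851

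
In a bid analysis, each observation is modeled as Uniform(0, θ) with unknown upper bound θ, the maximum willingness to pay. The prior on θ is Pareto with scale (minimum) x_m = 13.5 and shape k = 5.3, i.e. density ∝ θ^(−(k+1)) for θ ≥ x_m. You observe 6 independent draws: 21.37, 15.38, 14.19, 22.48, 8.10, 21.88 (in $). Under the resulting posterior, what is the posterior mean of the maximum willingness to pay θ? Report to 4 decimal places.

A Pareto(scale x_m, shape k) prior on the upper bound θ of Uniform(0, θ) is conjugate: posterior is Pareto(max(x_m, max xᵢ), k + n).
Sample maximum = 22.48; prior scale x_m = 13.5 → posterior scale = max = 22.48.
Posterior shape = 5.3 + 6 = 11.3.
E[θ|data] = k·x_m/(k−1) = 11.3·22.48/10.3 = 24.6625.

24.6625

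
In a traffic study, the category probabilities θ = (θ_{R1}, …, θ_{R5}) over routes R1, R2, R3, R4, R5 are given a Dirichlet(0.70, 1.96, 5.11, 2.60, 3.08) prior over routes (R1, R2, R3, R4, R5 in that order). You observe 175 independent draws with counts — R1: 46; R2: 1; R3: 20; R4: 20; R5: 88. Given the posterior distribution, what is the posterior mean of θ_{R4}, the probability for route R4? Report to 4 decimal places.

The Dirichlet prior is conjugate to the Multinomial likelihood: each posterior αⱼ = prior αⱼ + observed count nⱼ.
Posterior concentration: (46.70, 2.96, 25.11, 22.60, 91.08), total = 188.45.
E[θ_{R4}|data] = α_{R4}/Σα = 22.60/188.45 = 0.1199.

0.1199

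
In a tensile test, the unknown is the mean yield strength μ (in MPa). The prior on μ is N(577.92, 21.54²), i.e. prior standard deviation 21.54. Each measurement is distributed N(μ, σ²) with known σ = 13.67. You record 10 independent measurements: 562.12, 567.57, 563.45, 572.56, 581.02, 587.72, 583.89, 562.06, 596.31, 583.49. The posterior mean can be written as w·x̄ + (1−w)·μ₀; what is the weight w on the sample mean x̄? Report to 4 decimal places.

0.9613

For Normal data with known variance σ², a Normal(μ₀, σ₀²) prior on μ is conjugate. Posterior precision = 1/σ₀² + n/σ²; posterior mean is the precision-weighted average of μ₀ and x̄.
σ₀² = 21.54² = 463.9716, σ² = 13.67² = 186.8689. Prior precision 1/σ₀² = 1/463.9716; data precision n/σ² = 10/186.8689.
w = (n/σ²)/(1/σ₀² + n/σ²) = n·σ₀²/(σ² + n·σ₀²) = 10·463.9716/(186.8689 + 10·463.9716) = 4639.716/4826.5849 = 0.9613.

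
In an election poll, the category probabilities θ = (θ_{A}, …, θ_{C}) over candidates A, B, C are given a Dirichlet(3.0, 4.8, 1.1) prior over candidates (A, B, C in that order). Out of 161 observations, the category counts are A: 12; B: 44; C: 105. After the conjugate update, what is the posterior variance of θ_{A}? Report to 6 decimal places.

0.000471

The Dirichlet prior is conjugate to the Multinomial likelihood: each posterior αⱼ = prior αⱼ + observed count nⱼ.
Posterior concentration: (15.0, 48.8, 106.1), total = 169.9.
Var[θ_j] = α_j(Σα−α_j)/((Σα)²(Σα+1)) = 15.0·154.9/(169.9²·170.9) = 0.000471.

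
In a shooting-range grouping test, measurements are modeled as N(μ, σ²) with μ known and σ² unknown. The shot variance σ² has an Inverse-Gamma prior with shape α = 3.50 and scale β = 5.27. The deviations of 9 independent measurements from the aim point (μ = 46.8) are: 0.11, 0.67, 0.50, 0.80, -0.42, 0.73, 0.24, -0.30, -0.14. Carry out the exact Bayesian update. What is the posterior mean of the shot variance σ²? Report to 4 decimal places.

With known mean μ and an Inverse-Gamma(α, β) prior on σ², the Normal likelihood is conjugate: posterior is Inv-Gamma(α + n/2, β + Σ(xᵢ−μ)²/2).
Σ(xᵢ−μ)² = (0.11)² + (0.67)² + (0.50)² + (0.80)² + (-0.42)² + (0.73)² + (0.24)² + (-0.30)² + (-0.14)² = 2.2275.
Posterior: Inv-Gamma(3.50 + 9/2, 5.27 + 2.2275/2) = Inv-Gamma(8.00, 6.38375).
E[σ²|data] = β/(α−1) = 6.38375/7.00 = 0.9120.

0.9120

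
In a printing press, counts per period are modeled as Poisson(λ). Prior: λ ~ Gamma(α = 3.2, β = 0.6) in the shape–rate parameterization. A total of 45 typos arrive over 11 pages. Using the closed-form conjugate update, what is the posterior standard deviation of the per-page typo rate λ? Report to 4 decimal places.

0.5985

With a Gamma(shape α, rate β) prior, the Poisson likelihood is conjugate: the posterior is Gamma(α + ΣXᵢ, β + n).
Posterior: Gamma(α+S, β+n) = Gamma(3.2+45, 0.6+11) = Gamma(48.2, 11.6).
SD = √α/β = √48.2/11.6 = 0.5985.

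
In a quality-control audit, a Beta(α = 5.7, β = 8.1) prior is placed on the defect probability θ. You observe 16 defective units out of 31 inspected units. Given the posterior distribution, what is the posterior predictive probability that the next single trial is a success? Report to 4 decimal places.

The Beta prior is conjugate to a Binomial/Bernoulli likelihood; the update adds successes to α and failures to β.
Posterior: Beta(α+k, β+n−k) = Beta(5.7+16, 8.1+15) = Beta(21.7, 23.1).
For a single future Bernoulli trial, P(success | data) = α/(α+β) = 0.4844.

0.4844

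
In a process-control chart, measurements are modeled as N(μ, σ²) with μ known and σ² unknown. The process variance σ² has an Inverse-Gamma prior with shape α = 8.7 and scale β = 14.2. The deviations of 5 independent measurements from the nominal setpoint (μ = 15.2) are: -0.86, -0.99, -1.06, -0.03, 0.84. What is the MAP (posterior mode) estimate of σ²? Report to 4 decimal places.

1.3094

With known mean μ and an Inverse-Gamma(α, β) prior on σ², the Normal likelihood is conjugate: posterior is Inv-Gamma(α + n/2, β + Σ(xᵢ−μ)²/2).
Σ(xᵢ−μ)² = (-0.86)² + (-0.99)² + (-1.06)² + (-0.03)² + (0.84)² = 3.5498.
Posterior: Inv-Gamma(8.7 + 5/2, 14.2 + 3.5498/2) = Inv-Gamma(11.20, 15.97490).
Mode = β/(α+1) = 15.97490/12.20 = 1.3094.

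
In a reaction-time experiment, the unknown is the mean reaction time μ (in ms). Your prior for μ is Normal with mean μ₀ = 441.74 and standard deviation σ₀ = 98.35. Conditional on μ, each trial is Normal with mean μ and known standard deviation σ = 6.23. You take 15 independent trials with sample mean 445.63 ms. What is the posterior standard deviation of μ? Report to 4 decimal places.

1.6084

For Normal data with known variance σ², a Normal(μ₀, σ₀²) prior on μ is conjugate. Posterior precision = 1/σ₀² + n/σ²; posterior mean is the precision-weighted average of μ₀ and x̄.
σ₀² = 98.35² = 9672.7225, σ² = 6.23² = 38.8129; σ² + n·σ₀² = 38.8129 + 15·9672.7225 = 145129.6504.
Posterior precision = 1/σ₀² + n/σ² = 1/9672.7225 + 15/38.8129 = (σ² + n·σ₀²)/(σ₀²σ²) = 145129.6504/(9672.7225·38.8129); posterior variance σₙ² = σ₀²σ²/(σ² + n·σ₀²) = 9672.7225·38.8129/145129.6504 = 2.586835.
Posterior SD = √σₙ² = √(9672.7225·38.8129/145129.6504) = 1.6084.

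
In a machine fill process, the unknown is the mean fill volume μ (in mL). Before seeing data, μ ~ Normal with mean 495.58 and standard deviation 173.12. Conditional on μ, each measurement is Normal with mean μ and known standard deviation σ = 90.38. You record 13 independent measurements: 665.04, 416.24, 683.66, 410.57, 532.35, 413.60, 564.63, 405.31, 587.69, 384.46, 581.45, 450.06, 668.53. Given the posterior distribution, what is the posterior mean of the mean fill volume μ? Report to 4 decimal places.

519.7690

For Normal data with known variance σ², a Normal(μ₀, σ₀²) prior on μ is conjugate. Posterior precision = 1/σ₀² + n/σ²; posterior mean is the precision-weighted average of μ₀ and x̄.
Σxᵢ = 665.04 + 416.24 + 683.66 + 410.57 + 532.35 + 413.60 + 564.63 + 405.31 + 587.69 + 384.46 + 581.45 + 450.06 + 668.53 = 6763.59, so n·x̄ = 6763.59.
σ₀² = 173.12² = 29970.5344, σ² = 90.38² = 8168.5444; σ² + n·σ₀² = 8168.5444 + 13·29970.5344 = 397785.4916.
Posterior mean = (μ₀/σ₀² + n·x̄/σ²)/(1/σ₀² + n/σ²) = (σ²·μ₀ + σ₀²·n·x̄)/(σ² + n·σ₀²) = (8168.5444·495.58 + 29970.5344·6763.59)/397785.4916 = 206756573.996248/397785.4916 = 519.7690.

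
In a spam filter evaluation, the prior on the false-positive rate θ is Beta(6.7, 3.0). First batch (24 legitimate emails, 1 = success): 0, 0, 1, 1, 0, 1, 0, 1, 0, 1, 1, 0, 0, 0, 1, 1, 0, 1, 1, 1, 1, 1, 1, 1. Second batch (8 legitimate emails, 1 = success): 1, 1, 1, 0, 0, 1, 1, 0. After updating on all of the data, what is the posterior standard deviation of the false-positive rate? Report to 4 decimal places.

The Beta prior is conjugate to a Binomial/Bernoulli likelihood; the update adds successes to α and failures to β.
After batch 1: Beta(6.7+15, 3.0+9) = Beta(21.7, 12.0).
After batch 2: Beta(21.7+5, 12.0+3) = Beta(26.7, 15.0).
Var = αβ/((α+β)²(α+β+1)) = 26.7·15.0/(41.7²·42.7) = 0.00539390; SD = √0.00539390 = 0.0734.

0.0734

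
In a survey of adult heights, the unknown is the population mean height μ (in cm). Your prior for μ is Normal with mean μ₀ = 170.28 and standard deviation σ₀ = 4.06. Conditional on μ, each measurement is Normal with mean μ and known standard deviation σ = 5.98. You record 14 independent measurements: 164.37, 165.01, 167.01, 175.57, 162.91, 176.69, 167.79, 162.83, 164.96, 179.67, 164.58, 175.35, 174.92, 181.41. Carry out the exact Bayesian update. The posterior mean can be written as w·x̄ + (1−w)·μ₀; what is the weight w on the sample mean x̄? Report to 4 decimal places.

For Normal data with known variance σ², a Normal(μ₀, σ₀²) prior on μ is conjugate. Posterior precision = 1/σ₀² + n/σ²; posterior mean is the precision-weighted average of μ₀ and x̄.
σ₀² = 4.06² = 16.4836, σ² = 5.98² = 35.7604. Prior precision 1/σ₀² = 1/16.4836; data precision n/σ² = 14/35.7604.
w = (n/σ²)/(1/σ₀² + n/σ²) = n·σ₀²/(σ² + n·σ₀²) = 14·16.4836/(35.7604 + 14·16.4836) = 230.7704/266.5308 = 0.8658.

0.8658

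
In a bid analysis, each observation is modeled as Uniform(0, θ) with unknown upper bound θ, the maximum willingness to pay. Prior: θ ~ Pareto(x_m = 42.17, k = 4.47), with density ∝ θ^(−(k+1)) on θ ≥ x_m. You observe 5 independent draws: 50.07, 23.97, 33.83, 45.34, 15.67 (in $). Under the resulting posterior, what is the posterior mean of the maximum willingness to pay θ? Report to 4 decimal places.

55.9815

A Pareto(scale x_m, shape k) prior on the upper bound θ of Uniform(0, θ) is conjugate: posterior is Pareto(max(x_m, max xᵢ), k + n).
Sample maximum = 50.07; prior scale x_m = 42.17 → posterior scale = max = 50.07.
Posterior shape = 4.47 + 5 = 9.47.
E[θ|data] = k·x_m/(k−1) = 9.47·50.07/8.47 = 55.9815.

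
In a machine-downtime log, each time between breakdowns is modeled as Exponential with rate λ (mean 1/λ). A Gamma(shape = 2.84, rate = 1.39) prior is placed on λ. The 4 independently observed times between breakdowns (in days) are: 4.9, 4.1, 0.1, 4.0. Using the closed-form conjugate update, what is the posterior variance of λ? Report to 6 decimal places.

With a Gamma(shape α, rate β) prior on the exponential rate λ, the posterior after n observations with total T = Σxᵢ is Gamma(α+n, β+T).
Sum of observations T = 13.1 days; n = 4.
Posterior: Gamma(2.84+4, 1.39+13.1) = Gamma(6.84, 14.49).
Var = α/β² = 0.032578.

0.032578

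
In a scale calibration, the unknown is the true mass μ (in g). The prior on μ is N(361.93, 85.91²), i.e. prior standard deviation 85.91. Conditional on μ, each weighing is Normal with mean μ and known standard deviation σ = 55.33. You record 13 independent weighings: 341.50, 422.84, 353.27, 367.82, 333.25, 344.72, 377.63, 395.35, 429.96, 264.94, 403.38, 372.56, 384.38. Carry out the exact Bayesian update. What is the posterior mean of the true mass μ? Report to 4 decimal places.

368.3788

For Normal data with known variance σ², a Normal(μ₀, σ₀²) prior on μ is conjugate. Posterior precision = 1/σ₀² + n/σ²; posterior mean is the precision-weighted average of μ₀ and x̄.
Σxᵢ = 341.50 + 422.84 + 353.27 + 367.82 + 333.25 + 344.72 + 377.63 + 395.35 + 429.96 + 264.94 + 403.38 + 372.56 + 384.38 = 4791.6, so n·x̄ = 4791.6.
σ₀² = 85.91² = 7380.5281, σ² = 55.33² = 3061.4089; σ² + n·σ₀² = 3061.4089 + 13·7380.5281 = 99008.2742.
Posterior mean = (μ₀/σ₀² + n·x̄/σ²)/(1/σ₀² + n/σ²) = (σ²·μ₀ + σ₀²·n·x̄)/(σ² + n·σ₀²) = (3061.4089·361.93 + 7380.5281·4791.6)/99008.2742 = 36472554.167137/99008.2742 = 368.3788.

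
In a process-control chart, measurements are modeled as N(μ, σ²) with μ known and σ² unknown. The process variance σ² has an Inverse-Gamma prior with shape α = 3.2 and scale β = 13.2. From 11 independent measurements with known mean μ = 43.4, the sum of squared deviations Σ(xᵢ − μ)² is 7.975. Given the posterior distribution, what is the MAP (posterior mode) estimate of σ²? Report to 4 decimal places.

With known mean μ and an Inverse-Gamma(α, β) prior on σ², the Normal likelihood is conjugate: posterior is Inv-Gamma(α + n/2, β + Σ(xᵢ−μ)²/2).
Posterior: Inv-Gamma(3.2 + 11/2, 13.2 + 7.975/2) = Inv-Gamma(8.70, 17.1875).
Mode = β/(α+1) = 17.1875/9.70 = 1.7719.

1.7719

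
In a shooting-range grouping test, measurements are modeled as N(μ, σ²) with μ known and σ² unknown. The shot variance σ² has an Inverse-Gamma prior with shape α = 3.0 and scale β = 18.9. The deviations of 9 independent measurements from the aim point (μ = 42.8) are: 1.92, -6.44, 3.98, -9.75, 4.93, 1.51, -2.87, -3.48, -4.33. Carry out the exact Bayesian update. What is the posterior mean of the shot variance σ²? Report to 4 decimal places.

With known mean μ and an Inverse-Gamma(α, β) prior on σ², the Normal likelihood is conjugate: posterior is Inv-Gamma(α + n/2, β + Σ(xᵢ−μ)²/2).
Σ(xᵢ−μ)² = (1.92)² + (-6.44)² + (3.98)² + (-9.75)² + (4.93)² + (1.51)² + (-2.87)² + (-3.48)² + (-4.33)² = 221.7441.
Posterior: Inv-Gamma(3.0 + 9/2, 18.9 + 221.7441/2) = Inv-Gamma(7.50, 129.77205).
E[σ²|data] = β/(α−1) = 129.77205/6.50 = 19.9649.

19.9649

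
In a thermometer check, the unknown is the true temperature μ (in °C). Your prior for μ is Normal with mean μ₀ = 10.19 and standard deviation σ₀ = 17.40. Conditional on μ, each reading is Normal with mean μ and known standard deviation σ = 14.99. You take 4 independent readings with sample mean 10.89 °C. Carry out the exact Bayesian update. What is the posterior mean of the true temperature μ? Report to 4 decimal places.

10.7804

For Normal data with known variance σ², a Normal(μ₀, σ₀²) prior on μ is conjugate. Posterior precision = 1/σ₀² + n/σ²; posterior mean is the precision-weighted average of μ₀ and x̄.
n·x̄ = 4·10.89 = 43.56.
σ₀² = 17.40² = 302.76, σ² = 14.99² = 224.7001; σ² + n·σ₀² = 224.7001 + 4·302.76 = 1435.7401.
Posterior mean = (μ₀/σ₀² + n·x̄/σ²)/(1/σ₀² + n/σ²) = (σ²·μ₀ + σ₀²·n·x̄)/(σ² + n·σ₀²) = (224.7001·10.19 + 302.76·43.56)/1435.7401 = 15477.919619/1435.7401 = 10.7804.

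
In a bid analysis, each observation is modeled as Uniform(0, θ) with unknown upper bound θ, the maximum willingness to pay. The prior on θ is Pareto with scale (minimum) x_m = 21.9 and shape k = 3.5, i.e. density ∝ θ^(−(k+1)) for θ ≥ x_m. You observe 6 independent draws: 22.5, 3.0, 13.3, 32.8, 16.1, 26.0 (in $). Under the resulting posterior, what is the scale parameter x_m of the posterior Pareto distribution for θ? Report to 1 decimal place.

A Pareto(scale x_m, shape k) prior on the upper bound θ of Uniform(0, θ) is conjugate: posterior is Pareto(max(x_m, max xᵢ), k + n).
Sample maximum = 32.8; prior scale x_m = 21.9 → posterior scale = max = 32.8.
Posterior shape = 3.5 + 6 = 9.5.
Posterior scale x_m = 32.8.

32.8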